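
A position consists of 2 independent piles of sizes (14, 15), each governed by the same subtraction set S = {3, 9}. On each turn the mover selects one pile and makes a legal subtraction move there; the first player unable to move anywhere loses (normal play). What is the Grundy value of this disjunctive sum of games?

1

All piles use S = {3, 9}:
G(0) = 0
G(1) = mex{} = 0
G(2) = mex{} = 0
G(3) = mex{0} = 1
G(4) = mex{0} = 1
G(5) = mex{0} = 1
G(6) = mex{1} = 0
G(7) = mex{1} = 0
G(8) = mex{1} = 0
G(9) = mex{0,0} = 1
G(10) = mex{0,0} = 1
G(11) = mex{0,0} = 1
G(12) = mex{1,1} = 0
G(13) = mex{1,1} = 0
G(14) = mex{1,1} = 0
G(15) = mex{0,0} = 1
Pile A: G(14) = 0.
Pile B: G(15) = 1.
Combined Grundy value = 0 ⊕ 1 = 1.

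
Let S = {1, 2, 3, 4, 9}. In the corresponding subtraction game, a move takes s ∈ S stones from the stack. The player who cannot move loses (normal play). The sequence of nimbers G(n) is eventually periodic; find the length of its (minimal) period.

5

G(0) = 0
G(1) = mex{0} = 1
G(2) = mex{1,0} = 2
G(3) = mex{2,1,0} = 3
G(4) = mex{3,2,1,0} = 4
G(5) = mex{4,3,2,1} = 0
G(6) = mex{0,4,3,2} = 1
G(7) = mex{1,0,4,3} = 2
G(8) = mex{2,1,0,4} = 3
G(9) = mex{3,2,1,0,0} = 4
G(10) = mex{4,3,2,1,1} = 0
G(11) = mex{0,4,3,2,2} = 1
G(12) = mex{1,0,4,3,3} = 2
G(13) = mex{2,1,0,4,4} = 3
G(14) = mex{3,2,1,0,0} = 4
G(15) = mex{4,3,2,1,1} = 0
G(n+5) = G(n) holds for n = 0,…,8 (a full window of length max(S) = 9), so the sequence is purely periodic with period 5.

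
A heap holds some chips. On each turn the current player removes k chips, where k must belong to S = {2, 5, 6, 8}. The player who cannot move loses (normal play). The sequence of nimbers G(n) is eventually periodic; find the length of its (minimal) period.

G(0) = 0
G(1) = mex{} = 0
G(2) = mex{0} = 1
G(3) = mex{0} = 1
G(4) = mex{1} = 0
G(5) = mex{1,0} = 2
G(6) = mex{0,0,0} = 1
G(7) = mex{2,1,0} = 3
G(8) = mex{1,1,1,0} = 2
G(9) = mex{3,0,1,0} = 2
G(10) = mex{2,2,0,1} = 3
G(11) = mex{2,1,2,1} = 0
G(12) = mex{3,3,1,0} = 2
G(13) = mex{0,2,3,2} = 1
G(14) = mex{2,2,2,1} = 0
G(15) = mex{1,3,2,3} = 0
G(16) = mex{0,0,3,2} = 1
G(17) = mex{0,2,0,2} = 1
G(18) = mex{1,1,2,3} = 0
G(19) = mex{1,0,1,0} = 2
G(20) = mex{0,0,0,2} = 1
G(21) = mex{2,1,0,1} = 3
G(22) = mex{1,1,1,0} = 2
G(23) = mex{3,0,1,0} = 2
G(24) = mex{2,2,0,1} = 3
G(25) = mex{2,1,2,1} = 0
G(26) = mex{3,3,1,0} = 2
G(27) = mex{0,2,3,2} = 1
G(28) = mex{2,2,2,1} = 0
G(29) = mex{1,3,2,3} = 0
G(n+14) = G(n) holds for n = 0,…,7 (a full window of length max(S) = 8), so the sequence is purely periodic with period 14.

14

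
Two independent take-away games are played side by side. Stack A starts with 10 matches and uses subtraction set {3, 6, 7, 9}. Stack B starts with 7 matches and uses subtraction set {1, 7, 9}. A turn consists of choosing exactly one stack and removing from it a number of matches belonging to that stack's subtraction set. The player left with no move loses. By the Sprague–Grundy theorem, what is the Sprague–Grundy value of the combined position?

2

Stack A, S = {3, 6, 7, 9}:
n :  0  1  2  3  4  5  6  7  8  9 10
G :  0  0  0  1  1  1  2  2  2  3  3
G_A(10) = 3.
Stack B, S = {1, 7, 9}:
n : 0 1 2 3 4 5 6 7
G : 0 1 0 1 0 1 0 1
G_B(7) = 1.
Combined Grundy value = 3 ⊕ 1 = 2.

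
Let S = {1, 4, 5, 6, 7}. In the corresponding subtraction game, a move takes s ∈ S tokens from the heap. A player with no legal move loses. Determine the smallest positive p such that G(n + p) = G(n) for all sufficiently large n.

G(0) = 0
G(1) = mex{0} = 1
G(2) = mex{1} = 0
G(3) = mex{0} = 1
G(4) = mex{1,0} = 2
G(5) = mex{2,1,0} = 3
G(6) = mex{3,0,1,0} = 2
G(7) = mex{2,1,0,1,0} = 3
G(8) = mex{3,2,1,0,1} = 4
G(9) = mex{4,3,2,1,0} = 5
G(10) = mex{5,2,3,2,1} = 0
G(11) = mex{0,3,2,3,2} = 1
G(12) = mex{1,4,3,2,3} = 0
G(13) = mex{0,5,4,3,2} = 1
G(14) = mex{1,0,5,4,3} = 2
G(15) = mex{2,1,0,5,4} = 3
G(16) = mex{3,0,1,0,5} = 2
G(17) = mex{2,1,0,1,0} = 3
G(18) = mex{3,2,1,0,1} = 4
G(19) = mex{4,3,2,1,0} = 5
G(20) = mex{5,2,3,2,1} = 0
G(21) = mex{0,3,2,3,2} = 1
G(n+10) = G(n) holds for n = 0,…,6 (a full window of length max(S) = 7), so the sequence is purely periodic with period 10.

10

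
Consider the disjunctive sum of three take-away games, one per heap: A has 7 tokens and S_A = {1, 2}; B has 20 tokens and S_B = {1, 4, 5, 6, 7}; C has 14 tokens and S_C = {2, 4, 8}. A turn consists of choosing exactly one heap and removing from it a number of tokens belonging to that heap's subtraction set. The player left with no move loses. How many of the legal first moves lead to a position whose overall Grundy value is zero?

0

Heap A, S = {1, 2}:
n : 0 1 2 3 4 5 6 7
G : 0 1 2 0 1 2 0 1
G_A(7) = 1.
Heap B, S = {1, 4, 5, 6, 7}:
G(0) = 0
G(1) = mex{0} = 1
G(2) = mex{1} = 0
G(3) = mex{0} = 1
G(4) = mex{1,0} = 2
G(5) = mex{2,1,0} = 3
G(6) = mex{3,0,1,0} = 2
G(7) = mex{2,1,0,1,0} = 3
G(8) = mex{3,2,1,0,1} = 4
G(9) = mex{4,3,2,1,0} = 5
G(10) = mex{5,2,3,2,1} = 0
G(11) = mex{0,3,2,3,2} = 1
G(12) = mex{1,4,3,2,3} = 0
G(13) = mex{0,5,4,3,2} = 1
G(14) = mex{1,0,5,4,3} = 2
G(15) = mex{2,1,0,5,4} = 3
G(16) = mex{3,0,1,0,5} = 2
G(17) = mex{2,1,0,1,0} = 3
G(18) = mex{3,2,1,0,1} = 4
G(19) = mex{4,3,2,1,0} = 5
G(20) = mex{5,2,3,2,1} = 0
G_B(20) = 0.
Heap C, S = {2, 4, 8}:
n :  0  1  2  3  4  5  6  7  8  9 10 11 12 13 14
G :  0  0  1  1  2  2  0  0  1  1  2  2  0  0  1
G_C(14) = 1.
Combined Grundy value = 1 ⊕ 0 ⊕ 1 = 0.
A winning move leaves total XOR = 0, i.e. changes one component's Grundy value g to g ⊕ X where X is the current total.
Heap A: target g' = 1⊕0 = 1, but every legal move changes the Grundy value (mex property), so 0 moves.
Heap B: target g' = 0⊕0 = 0, but every legal move changes the Grundy value (mex property), so 0 moves.
Heap C: target g' = 1⊕0 = 1, but every legal move changes the Grundy value (mex property), so 0 moves.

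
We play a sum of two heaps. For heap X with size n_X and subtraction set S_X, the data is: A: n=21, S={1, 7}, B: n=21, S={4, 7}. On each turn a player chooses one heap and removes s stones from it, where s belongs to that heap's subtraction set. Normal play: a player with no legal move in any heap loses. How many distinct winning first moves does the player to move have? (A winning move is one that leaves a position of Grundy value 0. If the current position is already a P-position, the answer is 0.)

1

Heap A, S = {1, 7}:
n :  0  1  2  3  4  5  6  7  8  9 10 11 12 13 14 15 16 17 18 19 20 21
G :  0  1  0  1  0  1  0  1  0  1  0  1  0  1  0  1  0  1  0  1  0  1
G_A(21) = 1.
Heap B, S = {4, 7}:
n :  0  1  2  3  4  5  6  7  8  9 10 11 12 13 14 15 16 17 18 19 20 21
G :  0  0  0  0  1  1  1  1  2  2  2  0  0  0  0  1  1  1  1  2  2  2
G_B(21) = 2.
Combined Grundy value = 1 ⊕ 2 = 3.
A winning move leaves total XOR = 0, i.e. changes one component's Grundy value g to g ⊕ X where X is the current total.
Heap A: need g' = 1⊕3 = 2. Options: 21−1→G=0, 21−7→G=0. Hits: 0.
Heap B: need g' = 2⊕3 = 1. Options: 21−4→G=1, 21−7→G=0. Hits: 1.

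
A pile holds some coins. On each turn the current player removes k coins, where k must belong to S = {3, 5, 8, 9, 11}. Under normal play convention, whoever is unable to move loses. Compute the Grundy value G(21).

G(0) = 0
G(1) = mex{} = 0
G(2) = mex{} = 0
G(3) = mex{0} = 1
G(4) = mex{0} = 1
G(5) = mex{0,0} = 1
G(6) = mex{1,0} = 2
G(7) = mex{1,0} = 2
G(8) = mex{1,1,0} = 2
G(9) = mex{2,1,0,0} = 3
G(10) = mex{2,1,0,0} = 3
G(11) = mex{2,2,1,0,0} = 3
G(12) = mex{3,2,1,1,0} = 4
G(13) = mex{3,2,1,1,0} = 4
G(14) = mex{3,3,2,1,1} = 0
G(15) = mex{4,3,2,2,1} = 0
G(16) = mex{4,3,2,2,1} = 0
G(17) = mex{0,4,3,2,2} = 1
G(18) = mex{0,4,3,3,2} = 1
G(19) = mex{0,0,3,3,2} = 1
G(20) = mex{1,0,4,3,3} = 2
G(21) = mex{1,0,4,4,3} = 2

2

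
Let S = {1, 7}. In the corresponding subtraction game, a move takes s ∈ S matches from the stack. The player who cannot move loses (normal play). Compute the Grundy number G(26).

0

G(0) = 0
G(1) = mex{0} = 1
G(2) = mex{1} = 0
G(3) = mex{0} = 1
G(4) = mex{1} = 0
G(5) = mex{0} = 1
G(6) = mex{1} = 0
G(7) = mex{0,0} = 1
G(8) = mex{1,1} = 0
G(9) = mex{0,0} = 1
G(10) = mex{1,1} = 0
G(11) = mex{0,0} = 1
G(12) = mex{1,1} = 0
G(13) = mex{0,0} = 1
G(14) = mex{1,1} = 0
G(15) = mex{0,0} = 1
G(16) = mex{1,1} = 0
G(17) = mex{0,0} = 1
G(18) = mex{1,1} = 0
G(19) = mex{0,0} = 1
G(20) = mex{1,1} = 0
G(21) = mex{0,0} = 1
G(22) = mex{1,1} = 0
G(23) = mex{0,0} = 1
G(24) = mex{1,1} = 0
G(25) = mex{0,0} = 1
G(26) = mex{1,1} = 0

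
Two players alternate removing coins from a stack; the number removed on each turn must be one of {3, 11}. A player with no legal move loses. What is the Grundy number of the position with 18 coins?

G(0) = 0
G(1) = mex{} = 0
G(2) = mex{} = 0
G(3) = mex{0} = 1
G(4) = mex{0} = 1
G(5) = mex{0} = 1
G(6) = mex{1} = 0
G(7) = mex{1} = 0
G(8) = mex{1} = 0
G(9) = mex{0} = 1
G(10) = mex{0} = 1
G(11) = mex{0,0} = 1
G(12) = mex{1,0} = 2
G(13) = mex{1,0} = 2
G(14) = mex{1,1} = 0
G(15) = mex{2,1} = 0
G(16) = mex{2,1} = 0
G(17) = mex{0,0} = 1
G(18) = mex{0,0} = 1

1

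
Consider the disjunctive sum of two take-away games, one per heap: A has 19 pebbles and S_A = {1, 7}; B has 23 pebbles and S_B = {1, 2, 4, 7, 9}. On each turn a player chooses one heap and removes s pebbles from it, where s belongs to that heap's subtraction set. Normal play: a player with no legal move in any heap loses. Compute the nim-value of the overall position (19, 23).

0

Heap A, S = {1, 7}:
n :  0  1  2  3  4  5  6  7  8  9 10 11 12 13 14 15 16 17 18 19
G :  0  1  0  1  0  1  0  1  0  1  0  1  0  1  0  1  0  1  0  1
G_A(19) = 1.
Heap B, S = {1, 2, 4, 7, 9}:
n :  0  1  2  3  4  5  6  7  8  9 10 11 12 13 14 15 16 17 18 19 20 21 22 23
G :  0  1  2  0  1  2  0  1  2  3  4  0  1  2  0  1  2  0  1  2  3  4  0  1
G_B(23) = 1.
Combined Grundy value = 1 ⊕ 1 = 0.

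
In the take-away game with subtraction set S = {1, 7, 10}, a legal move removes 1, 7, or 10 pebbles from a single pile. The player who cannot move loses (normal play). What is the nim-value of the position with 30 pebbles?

3

G(0) = 0
G(1) = mex{0} = 1
G(2) = mex{1} = 0
G(3) = mex{0} = 1
G(4) = mex{1} = 0
G(5) = mex{0} = 1
G(6) = mex{1} = 0
G(7) = mex{0,0} = 1
G(8) = mex{1,1} = 0
G(9) = mex{0,0} = 1
G(10) = mex{1,1,0} = 2
G(11) = mex{2,0,1} = 3
G(12) = mex{3,1,0} = 2
G(13) = mex{2,0,1} = 3
G(14) = mex{3,1,0} = 2
G(15) = mex{2,0,1} = 3
G(16) = mex{3,1,0} = 2
G(17) = mex{2,2,1} = 0
G(18) = mex{0,3,0} = 1
G(19) = mex{1,2,1} = 0
G(20) = mex{0,3,2} = 1
G(21) = mex{1,2,3} = 0
G(22) = mex{0,3,2} = 1
G(23) = mex{1,2,3} = 0
G(24) = mex{0,0,2} = 1
G(25) = mex{1,1,3} = 0
G(26) = mex{0,0,2} = 1
G(27) = mex{1,1,0} = 2
G(28) = mex{2,0,1} = 3
G(29) = mex{3,1,0} = 2
G(30) = mex{2,0,1} = 3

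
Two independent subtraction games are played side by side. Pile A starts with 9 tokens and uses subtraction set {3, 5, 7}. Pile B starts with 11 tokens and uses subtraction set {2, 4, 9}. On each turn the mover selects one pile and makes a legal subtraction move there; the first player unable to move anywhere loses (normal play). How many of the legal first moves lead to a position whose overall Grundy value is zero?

Pile A, S = {3, 5, 7}:
G(0) = 0
G(1) = mex{} = 0
G(2) = mex{} = 0
G(3) = mex{0} = 1
G(4) = mex{0} = 1
G(5) = mex{0,0} = 1
G(6) = mex{1,0} = 2
G(7) = mex{1,0,0} = 2
G(8) = mex{1,1,0} = 2
G(9) = mex{2,1,0} = 3
G_A(9) = 3.
Pile B, S = {2, 4, 9}:
G(0) = 0
G(1) = mex{} = 0
G(2) = mex{0} = 1
G(3) = mex{0} = 1
G(4) = mex{1,0} = 2
G(5) = mex{1,0} = 2
G(6) = mex{2,1} = 0
G(7) = mex{2,1} = 0
G(8) = mex{0,2} = 1
G(9) = mex{0,2,0} = 1
G(10) = mex{1,0,0} = 2
G(11) = mex{1,0,1} = 2
G_B(11) = 2.
Combined Grundy value = 3 ⊕ 2 = 1.
A winning move leaves total XOR = 0, i.e. changes one component's Grundy value g to g ⊕ X where X is the current total.
Pile A: need g' = 3⊕1 = 2. Options: 9−3→G=2, 9−5→G=1, 9−7→G=0. Hits: 1.
Pile B: need g' = 2⊕1 = 3. Options: 11−2→G=1, 11−4→G=0, 11−9→G=1. Hits: 0.

1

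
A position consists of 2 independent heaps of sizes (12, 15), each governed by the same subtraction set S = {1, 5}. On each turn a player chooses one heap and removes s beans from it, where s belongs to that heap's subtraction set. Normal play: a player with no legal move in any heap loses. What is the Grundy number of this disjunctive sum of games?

1

All heaps use S = {1, 5}:
n :  0  1  2  3  4  5  6  7  8  9 10 11 12 13 14 15
G :  0  1  0  1  0  1  0  1  0  1  0  1  0  1  0  1
Heap A: G(12) = 0.
Heap B: G(15) = 1.
Combined Grundy value = 0 ⊕ 1 = 1.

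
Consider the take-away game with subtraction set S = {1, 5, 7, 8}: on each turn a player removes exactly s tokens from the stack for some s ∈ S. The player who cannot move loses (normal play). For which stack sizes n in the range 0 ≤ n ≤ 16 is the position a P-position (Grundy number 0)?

G(0) = 0
G(1) = mex{0} = 1
G(2) = mex{1} = 0
G(3) = mex{0} = 1
G(4) = mex{1} = 0
G(5) = mex{0,0} = 1
G(6) = mex{1,1} = 0
G(7) = mex{0,0,0} = 1
G(8) = mex{1,1,1,0} = 2
G(9) = mex{2,0,0,1} = 3
G(10) = mex{3,1,1,0} = 2
G(11) = mex{2,0,0,1} = 3
G(12) = mex{3,1,1,0} = 2
G(13) = mex{2,2,0,1} = 3
G(14) = mex{3,3,1,0} = 2
G(15) = mex{2,2,2,1} = 0
G(16) = mex{0,3,3,2} = 1
P-positions are exactly the n with G(n) = 0.

0, 2, 4, 6, 15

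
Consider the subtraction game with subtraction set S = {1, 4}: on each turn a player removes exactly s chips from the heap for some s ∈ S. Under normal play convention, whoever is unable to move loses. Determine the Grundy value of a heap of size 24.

2

G(0) = 0
G(1) = mex{0} = 1
G(2) = mex{1} = 0
G(3) = mex{0} = 1
G(4) = mex{1,0} = 2
G(5) = mex{2,1} = 0
G(6) = mex{0,0} = 1
G(7) = mex{1,1} = 0
G(8) = mex{0,2} = 1
G(9) = mex{1,0} = 2
G(10) = mex{2,1} = 0
G(11) = mex{0,0} = 1
G(12) = mex{1,1} = 0
G(13) = mex{0,2} = 1
G(14) = mex{1,0} = 2
G(15) = mex{2,1} = 0
G(16) = mex{0,0} = 1
G(17) = mex{1,1} = 0
G(18) = mex{0,2} = 1
G(19) = mex{1,0} = 2
G(20) = mex{2,1} = 0
G(21) = mex{0,0} = 1
G(22) = mex{1,1} = 0
G(23) = mex{0,2} = 1
G(24) = mex{1,0} = 2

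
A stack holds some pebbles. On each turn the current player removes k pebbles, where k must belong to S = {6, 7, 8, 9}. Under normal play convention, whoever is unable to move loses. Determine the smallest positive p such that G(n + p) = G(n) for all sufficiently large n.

n :  0  1  2  3  4  5  6  7  8  9 10 11 12 13 14 15 16 17 18 19 20 21 22 23 24 25 26 27 28 29 30 31
G :  0  0  0  0  0  0  1  1  1  1  1  1  2  2  2  0  0  0  0  0  0  1  1  1  1  1  1  2  2  2  0  0
G(n+15) = G(n) holds for n = 0,…,8 (a full window of length max(S) = 9), so the sequence is purely periodic with period 15.

15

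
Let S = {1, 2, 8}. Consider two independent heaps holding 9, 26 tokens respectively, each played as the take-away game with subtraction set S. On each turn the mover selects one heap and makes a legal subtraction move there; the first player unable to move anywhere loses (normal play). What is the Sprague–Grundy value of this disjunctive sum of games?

2

All heaps use S = {1, 2, 8}:
n :  0  1  2  3  4  5  6  7  8  9 10 11 12 13 14 15 16 17 18 19 20 21 22 23 24 25 26
G :  0  1  2  0  1  2  0  1  2  0  1  2  0  1  2  0  1  2  0  1  2  0  1  2  0  1  2
Heap A: G(9) = 0.
Heap B: G(26) = 2.
Combined Grundy value = 0 ⊕ 2 = 2.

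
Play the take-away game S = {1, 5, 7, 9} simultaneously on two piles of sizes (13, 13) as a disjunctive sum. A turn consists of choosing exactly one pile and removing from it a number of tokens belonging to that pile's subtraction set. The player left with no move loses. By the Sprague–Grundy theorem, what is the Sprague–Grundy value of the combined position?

All piles use S = {1, 5, 7, 9}:
n :  0  1  2  3  4  5  6  7  8  9 10 11 12 13
G :  0  1  0  1  0  1  0  1  0  1  0  1  0  1
Pile A: G(13) = 1.
Pile B: G(13) = 1.
Combined Grundy value = 1 ⊕ 1 = 0.

0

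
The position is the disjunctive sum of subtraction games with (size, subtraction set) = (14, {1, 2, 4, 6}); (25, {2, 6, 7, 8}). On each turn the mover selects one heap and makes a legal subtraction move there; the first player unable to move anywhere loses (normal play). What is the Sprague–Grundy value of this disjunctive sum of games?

0

Heap A, S = {1, 2, 4, 6}:
n :  0  1  2  3  4  5  6  7  8  9 10 11 12 13 14
G :  0  1  2  0  1  2  3  4  0  1  2  0  1  2  3
G_A(14) = 3.
Heap B, S = {2, 6, 7, 8}:
G(0) = 0
G(1) = mex{} = 0
G(2) = mex{0} = 1
G(3) = mex{0} = 1
G(4) = mex{1} = 0
G(5) = mex{1} = 0
G(6) = mex{0,0} = 1
G(7) = mex{0,0,0} = 1
G(8) = mex{1,1,0,0} = 2
G(9) = mex{1,1,1,0} = 2
G(10) = mex{2,0,1,1} = 3
G(11) = mex{2,0,0,1} = 3
G(12) = mex{3,1,0,0} = 2
G(13) = mex{3,1,1,0} = 2
G(14) = mex{2,2,1,1} = 0
G(15) = mex{2,2,2,1} = 0
G(16) = mex{0,3,2,2} = 1
G(17) = mex{0,3,3,2} = 1
G(18) = mex{1,2,3,3} = 0
G(19) = mex{1,2,2,3} = 0
G(20) = mex{0,0,2,2} = 1
G(21) = mex{0,0,0,2} = 1
G(22) = mex{1,1,0,0} = 2
G(23) = mex{1,1,1,0} = 2
G(24) = mex{2,0,1,1} = 3
G(25) = mex{2,0,0,1} = 3
G_B(25) = 3.
Combined Grundy value = 3 ⊕ 3 = 0.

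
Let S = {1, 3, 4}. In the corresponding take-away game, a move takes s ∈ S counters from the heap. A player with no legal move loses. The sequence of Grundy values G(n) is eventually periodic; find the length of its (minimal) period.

n :  0  1  2  3  4  5  6  7  8  9 10 11 12 13 14 15
G :  0  1  0  1  2  3  2  0  1  0  1  2  3  2  0  1
G(n+7) = G(n) holds for n = 0,…,3 (a full window of length max(S) = 4), so the sequence is purely periodic with period 7.

7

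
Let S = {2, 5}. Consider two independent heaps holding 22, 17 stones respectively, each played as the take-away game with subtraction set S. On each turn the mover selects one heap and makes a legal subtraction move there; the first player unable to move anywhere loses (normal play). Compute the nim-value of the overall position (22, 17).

1

All heaps use S = {2, 5}:
G(0) = 0
G(1) = mex{} = 0
G(2) = mex{0} = 1
G(3) = mex{0} = 1
G(4) = mex{1} = 0
G(5) = mex{1,0} = 2
G(6) = mex{0,0} = 1
G(7) = mex{2,1} = 0
G(8) = mex{1,1} = 0
G(9) = mex{0,0} = 1
G(10) = mex{0,2} = 1
G(11) = mex{1,1} = 0
G(12) = mex{1,0} = 2
G(13) = mex{0,0} = 1
G(14) = mex{2,1} = 0
G(15) = mex{1,1} = 0
G(16) = mex{0,0} = 1
G(17) = mex{0,2} = 1
G(18) = mex{1,1} = 0
G(19) = mex{1,0} = 2
G(20) = mex{0,0} = 1
G(21) = mex{2,1} = 0
G(22) = mex{1,1} = 0
Heap A: G(22) = 0.
Heap B: G(17) = 1.
Combined Grundy value = 0 ⊕ 1 = 1.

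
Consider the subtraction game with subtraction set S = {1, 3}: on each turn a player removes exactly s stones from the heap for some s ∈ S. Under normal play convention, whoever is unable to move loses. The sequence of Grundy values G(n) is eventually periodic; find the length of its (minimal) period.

n :  0  1  2  3  4  5  6  7  8  9 10 11 12 13 14
G :  0  1  0  1  0  1  0  1  0  1  0  1  0  1  0
G(n+2) = G(n) holds for n = 0,…,2 (a full window of length max(S) = 3), so the sequence is purely periodic with period 2.

2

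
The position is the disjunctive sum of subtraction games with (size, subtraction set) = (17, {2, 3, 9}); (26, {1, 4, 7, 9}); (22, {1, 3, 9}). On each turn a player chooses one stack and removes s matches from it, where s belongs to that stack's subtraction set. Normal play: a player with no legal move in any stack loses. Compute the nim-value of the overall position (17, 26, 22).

Stack A, S = {2, 3, 9}:
G(0) = 0
G(1) = mex{} = 0
G(2) = mex{0} = 1
G(3) = mex{0,0} = 1
G(4) = mex{1,0} = 2
G(5) = mex{1,1} = 0
G(6) = mex{2,1} = 0
G(7) = mex{0,2} = 1
G(8) = mex{0,0} = 1
G(9) = mex{1,0,0} = 2
G(10) = mex{1,1,0} = 2
G(11) = mex{2,1,1} = 0
G(12) = mex{2,2,1} = 0
G(13) = mex{0,2,2} = 1
G(14) = mex{0,0,0} = 1
G(15) = mex{1,0,0} = 2
G(16) = mex{1,1,1} = 0
G(17) = mex{2,1,1} = 0
G_A(17) = 0.
Stack B, S = {1, 4, 7, 9}:
G(0) = 0
G(1) = mex{0} = 1
G(2) = mex{1} = 0
G(3) = mex{0} = 1
G(4) = mex{1,0} = 2
G(5) = mex{2,1} = 0
G(6) = mex{0,0} = 1
G(7) = mex{1,1,0} = 2
G(8) = mex{2,2,1} = 0
G(9) = mex{0,0,0,0} = 1
G(10) = mex{1,1,1,1} = 0
G(11) = mex{0,2,2,0} = 1
G(12) = mex{1,0,0,1} = 2
G(13) = mex{2,1,1,2} = 0
G(14) = mex{0,0,2,0} = 1
G(15) = mex{1,1,0,1} = 2
G(16) = mex{2,2,1,2} = 0
G(17) = mex{0,0,0,0} = 1
G(18) = mex{1,1,1,1} = 0
G(19) = mex{0,2,2,0} = 1
G(20) = mex{1,0,0,1} = 2
G(21) = mex{2,1,1,2} = 0
G(22) = mex{0,0,2,0} = 1
G(23) = mex{1,1,0,1} = 2
G(24) = mex{2,2,1,2} = 0
G(25) = mex{0,0,0,0} = 1
G(26) = mex{1,1,1,1} = 0
G_B(26) = 0.
Stack C, S = {1, 3, 9}:
G(0) = 0
G(1) = mex{0} = 1
G(2) = mex{1} = 0
G(3) = mex{0,0} = 1
G(4) = mex{1,1} = 0
G(5) = mex{0,0} = 1
G(6) = mex{1,1} = 0
G(7) = mex{0,0} = 1
G(8) = mex{1,1} = 0
G(9) = mex{0,0,0} = 1
G(10) = mex{1,1,1} = 0
G(11) = mex{0,0,0} = 1
G(12) = mex{1,1,1} = 0
G(13) = mex{0,0,0} = 1
G(14) = mex{1,1,1} = 0
G(15) = mex{0,0,0} = 1
G(16) = mex{1,1,1} = 0
G(17) = mex{0,0,0} = 1
G(18) = mex{1,1,1} = 0
G(19) = mex{0,0,0} = 1
G(20) = mex{1,1,1} = 0
G(21) = mex{0,0,0} = 1
G(22) = mex{1,1,1} = 0
G_C(22) = 0.
Combined Grundy value = 0 ⊕ 0 ⊕ 0 = 0.

0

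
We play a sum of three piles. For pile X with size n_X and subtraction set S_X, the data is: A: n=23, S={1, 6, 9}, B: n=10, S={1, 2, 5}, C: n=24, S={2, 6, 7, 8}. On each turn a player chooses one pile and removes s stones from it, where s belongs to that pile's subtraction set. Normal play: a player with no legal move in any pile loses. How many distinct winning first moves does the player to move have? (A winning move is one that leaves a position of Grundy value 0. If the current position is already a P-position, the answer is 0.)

3

Pile A, S = {1, 6, 9}:
G(0) = 0
G(1) = mex{0} = 1
G(2) = mex{1} = 0
G(3) = mex{0} = 1
G(4) = mex{1} = 0
G(5) = mex{0} = 1
G(6) = mex{1,0} = 2
G(7) = mex{2,1} = 0
G(8) = mex{0,0} = 1
G(9) = mex{1,1,0} = 2
G(10) = mex{2,0,1} = 3
G(11) = mex{3,1,0} = 2
G(12) = mex{2,2,1} = 0
G(13) = mex{0,0,0} = 1
G(14) = mex{1,1,1} = 0
G(15) = mex{0,2,2} = 1
G(16) = mex{1,3,0} = 2
G(17) = mex{2,2,1} = 0
G(18) = mex{0,0,2} = 1
G(19) = mex{1,1,3} = 0
G(20) = mex{0,0,2} = 1
G(21) = mex{1,1,0} = 2
G(22) = mex{2,2,1} = 0
G(23) = mex{0,0,0} = 1
G_A(23) = 1.
Pile B, S = {1, 2, 5}:
n :  0  1  2  3  4  5  6  7  8  9 10
G :  0  1  2  0  1  2  0  1  2  0  1
G_B(10) = 1.
Pile C, S = {2, 6, 7, 8}:
G(0) = 0
G(1) = mex{} = 0
G(2) = mex{0} = 1
G(3) = mex{0} = 1
G(4) = mex{1} = 0
G(5) = mex{1} = 0
G(6) = mex{0,0} = 1
G(7) = mex{0,0,0} = 1
G(8) = mex{1,1,0,0} = 2
G(9) = mex{1,1,1,0} = 2
G(10) = mex{2,0,1,1} = 3
G(11) = mex{2,0,0,1} = 3
G(12) = mex{3,1,0,0} = 2
G(13) = mex{3,1,1,0} = 2
G(14) = mex{2,2,1,1} = 0
G(15) = mex{2,2,2,1} = 0
G(16) = mex{0,3,2,2} = 1
G(17) = mex{0,3,3,2} = 1
G(18) = mex{1,2,3,3} = 0
G(19) = mex{1,2,2,3} = 0
G(20) = mex{0,0,2,2} = 1
G(21) = mex{0,0,0,2} = 1
G(22) = mex{1,1,0,0} = 2
G(23) = mex{1,1,1,0} = 2
G(24) = mex{2,0,1,1} = 3
G_C(24) = 3.
Combined Grundy value = 1 ⊕ 1 ⊕ 3 = 3.
A winning move leaves total XOR = 0, i.e. changes one component's Grundy value g to g ⊕ X where X is the current total.
Pile A: need g' = 1⊕3 = 2. Options: 23−1→G=0, 23−6→G=0, 23−9→G=0. Hits: 0.
Pile B: need g' = 1⊕3 = 2. Options: 10−1→G=0, 10−2→G=2, 10−5→G=2. Hits: 2.
Pile C: need g' = 3⊕3 = 0. Options: 24−2→G=2, 24−6→G=0, 24−7→G=1, 24−8→G=1. Hits: 1.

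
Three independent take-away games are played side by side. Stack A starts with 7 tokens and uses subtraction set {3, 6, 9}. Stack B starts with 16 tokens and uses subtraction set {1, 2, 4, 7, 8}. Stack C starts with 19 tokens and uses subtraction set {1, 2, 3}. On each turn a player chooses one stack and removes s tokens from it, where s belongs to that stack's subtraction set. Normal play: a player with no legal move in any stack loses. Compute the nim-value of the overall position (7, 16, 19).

0

Stack A, S = {3, 6, 9}:
G(0) = 0
G(1) = mex{} = 0
G(2) = mex{} = 0
G(3) = mex{0} = 1
G(4) = mex{0} = 1
G(5) = mex{0} = 1
G(6) = mex{1,0} = 2
G(7) = mex{1,0} = 2
G_A(7) = 2.
Stack B, S = {1, 2, 4, 7, 8}:
G(0) = 0
G(1) = mex{0} = 1
G(2) = mex{1,0} = 2
G(3) = mex{2,1} = 0
G(4) = mex{0,2,0} = 1
G(5) = mex{1,0,1} = 2
G(6) = mex{2,1,2} = 0
G(7) = mex{0,2,0,0} = 1
G(8) = mex{1,0,1,1,0} = 2
G(9) = mex{2,1,2,2,1} = 0
G(10) = mex{0,2,0,0,2} = 1
G(11) = mex{1,0,1,1,0} = 2
G(12) = mex{2,1,2,2,1} = 0
G(13) = mex{0,2,0,0,2} = 1
G(14) = mex{1,0,1,1,0} = 2
G(15) = mex{2,1,2,2,1} = 0
G(16) = mex{0,2,0,0,2} = 1
G_B(16) = 1.
Stack C, S = {1, 2, 3}:
G(0) = 0
G(1) = mex{0} = 1
G(2) = mex{1,0} = 2
G(3) = mex{2,1,0} = 3
G(4) = mex{3,2,1} = 0
G(5) = mex{0,3,2} = 1
G(6) = mex{1,0,3} = 2
G(7) = mex{2,1,0} = 3
G(8) = mex{3,2,1} = 0
G(9) = mex{0,3,2} = 1
G(10) = mex{1,0,3} = 2
G(11) = mex{2,1,0} = 3
G(12) = mex{3,2,1} = 0
G(13) = mex{0,3,2} = 1
G(14) = mex{1,0,3} = 2
G(15) = mex{2,1,0} = 3
G(16) = mex{3,2,1} = 0
G(17) = mex{0,3,2} = 1
G(18) = mex{1,0,3} = 2
G(19) = mex{2,1,0} = 3
G_C(19) = 3.
Combined Grundy value = 2 ⊕ 1 ⊕ 3 = 0.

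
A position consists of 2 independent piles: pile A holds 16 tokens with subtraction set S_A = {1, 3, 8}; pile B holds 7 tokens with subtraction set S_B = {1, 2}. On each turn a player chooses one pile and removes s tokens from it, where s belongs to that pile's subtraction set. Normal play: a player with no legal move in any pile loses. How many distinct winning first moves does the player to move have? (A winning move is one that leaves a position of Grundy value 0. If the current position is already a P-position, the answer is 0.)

Pile A, S = {1, 3, 8}:
n :  0  1  2  3  4  5  6  7  8  9 10 11 12 13 14 15 16
G :  0  1  0  1  0  1  0  1  2  3  2  0  1  0  1  0  1
G_A(16) = 1.
Pile B, S = {1, 2}:
n : 0 1 2 3 4 5 6 7
G : 0 1 2 0 1 2 0 1
G_B(7) = 1.
Combined Grundy value = 1 ⊕ 1 = 0.
A winning move leaves total XOR = 0, i.e. changes one component's Grundy value g to g ⊕ X where X is the current total.
Pile A: target g' = 1⊕0 = 1, but every legal move changes the Grundy value (mex property), so 0 moves.
Pile B: target g' = 1⊕0 = 1, but every legal move changes the Grundy value (mex property), so 0 moves.

0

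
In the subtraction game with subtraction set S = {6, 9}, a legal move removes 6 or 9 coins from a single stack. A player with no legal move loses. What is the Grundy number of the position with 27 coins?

n :  0  1  2  3  4  5  6  7  8  9 10 11 12 13 14 15 16 17 18 19 20 21 22 23 24 25 26 27
G :  0  0  0  0  0  0  1  1  1  1  1  1  2  2  2  0  0  0  0  0  0  1  1  1  1  1  1  2

2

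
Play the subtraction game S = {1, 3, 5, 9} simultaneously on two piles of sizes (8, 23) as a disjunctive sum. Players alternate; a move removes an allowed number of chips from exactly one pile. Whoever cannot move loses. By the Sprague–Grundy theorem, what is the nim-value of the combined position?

All piles use S = {1, 3, 5, 9}:
n :  0  1  2  3  4  5  6  7  8  9 10 11 12 13 14 15 16 17 18 19 20 21 22 23
G :  0  1  0  1  0  1  0  1  0  1  0  1  0  1  0  1  0  1  0  1  0  1  0  1
Pile A: G(8) = 0.
Pile B: G(23) = 1.
Combined Grundy value = 0 ⊕ 1 = 1.

1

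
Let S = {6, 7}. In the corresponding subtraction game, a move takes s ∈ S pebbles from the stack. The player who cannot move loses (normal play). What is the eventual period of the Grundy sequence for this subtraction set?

13

G(0) = 0
G(1) = mex{} = 0
G(2) = mex{} = 0
G(3) = mex{} = 0
G(4) = mex{} = 0
G(5) = mex{} = 0
G(6) = mex{0} = 1
G(7) = mex{0,0} = 1
G(8) = mex{0,0} = 1
G(9) = mex{0,0} = 1
G(10) = mex{0,0} = 1
G(11) = mex{0,0} = 1
G(12) = mex{1,0} = 2
G(13) = mex{1,1} = 0
G(14) = mex{1,1} = 0
G(15) = mex{1,1} = 0
G(16) = mex{1,1} = 0
G(17) = mex{1,1} = 0
G(18) = mex{2,1} = 0
G(19) = mex{0,2} = 1
G(20) = mex{0,0} = 1
G(21) = mex{0,0} = 1
G(22) = mex{0,0} = 1
G(23) = mex{0,0} = 1
G(24) = mex{0,0} = 1
G(25) = mex{1,0} = 2
G(26) = mex{1,1} = 0
G(27) = mex{1,1} = 0
G(n+13) = G(n) holds for n = 0,…,6 (a full window of length max(S) = 7), so the sequence is purely periodic with period 13.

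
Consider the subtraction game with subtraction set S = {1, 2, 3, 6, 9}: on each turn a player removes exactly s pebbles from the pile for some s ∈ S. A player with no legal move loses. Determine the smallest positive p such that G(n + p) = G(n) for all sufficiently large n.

G(0) = 0
G(1) = mex{0} = 1
G(2) = mex{1,0} = 2
G(3) = mex{2,1,0} = 3
G(4) = mex{3,2,1} = 0
G(5) = mex{0,3,2} = 1
G(6) = mex{1,0,3,0} = 2
G(7) = mex{2,1,0,1} = 3
G(8) = mex{3,2,1,2} = 0
G(9) = mex{0,3,2,3,0} = 1
G(10) = mex{1,0,3,0,1} = 2
G(11) = mex{2,1,0,1,2} = 3
G(12) = mex{3,2,1,2,3} = 0
G(13) = mex{0,3,2,3,0} = 1
G(14) = mex{1,0,3,0,1} = 2
G(n+4) = G(n) holds for n = 0,…,8 (a full window of length max(S) = 9), so the sequence is purely periodic with period 4.

4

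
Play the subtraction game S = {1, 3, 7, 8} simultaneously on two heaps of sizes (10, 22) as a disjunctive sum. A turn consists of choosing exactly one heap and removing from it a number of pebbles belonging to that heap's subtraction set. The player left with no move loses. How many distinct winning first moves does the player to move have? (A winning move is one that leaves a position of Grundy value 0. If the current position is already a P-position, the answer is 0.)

3

All heaps use S = {1, 3, 7, 8}:
n :  0  1  2  3  4  5  6  7  8  9 10 11 12 13 14 15 16 17 18 19 20 21 22
G :  0  1  0  1  0  1  0  1  2  3  2  3  2  3  2  0  1  0  1  0  1  0  1
Heap A: G(10) = 2.
Heap B: G(22) = 1.
Combined Grundy value = 2 ⊕ 1 = 3.
A winning move leaves total XOR = 0, i.e. changes one component's Grundy value g to g ⊕ X where X is the current total.
Heap A: need g' = 2⊕3 = 1. Options: 10−1→G=3, 10−3→G=1, 10−7→G=1, 10−8→G=0. Hits: 2.
Heap B: need g' = 1⊕3 = 2. Options: 22−1→G=0, 22−3→G=0, 22−7→G=0, 22−8→G=2. Hits: 1.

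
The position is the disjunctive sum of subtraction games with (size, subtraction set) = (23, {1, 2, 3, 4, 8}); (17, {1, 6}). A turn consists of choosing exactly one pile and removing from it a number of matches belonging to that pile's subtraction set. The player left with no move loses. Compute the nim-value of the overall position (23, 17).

Pile A, S = {1, 2, 3, 4, 8}:
n :  0  1  2  3  4  5  6  7  8  9 10 11 12 13 14 15 16 17 18 19 20 21 22 23
G :  0  1  2  3  4  0  1  2  3  4  0  1  2  3  4  0  1  2  3  4  0  1  2  3
G_A(23) = 3.
Pile B, S = {1, 6}:
n :  0  1  2  3  4  5  6  7  8  9 10 11 12 13 14 15 16 17
G :  0  1  0  1  0  1  2  0  1  0  1  0  1  2  0  1  0  1
G_B(17) = 1.
Combined Grundy value = 3 ⊕ 1 = 2.

2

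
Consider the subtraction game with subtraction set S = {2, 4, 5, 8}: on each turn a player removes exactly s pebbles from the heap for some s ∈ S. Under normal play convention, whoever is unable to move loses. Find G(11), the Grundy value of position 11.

G(0) = 0
G(1) = mex{} = 0
G(2) = mex{0} = 1
G(3) = mex{0} = 1
G(4) = mex{1,0} = 2
G(5) = mex{1,0,0} = 2
G(6) = mex{2,1,0} = 3
G(7) = mex{2,1,1} = 0
G(8) = mex{3,2,1,0} = 4
G(9) = mex{0,2,2,0} = 1
G(10) = mex{4,3,2,1} = 0
G(11) = mex{1,0,3,1} = 2

2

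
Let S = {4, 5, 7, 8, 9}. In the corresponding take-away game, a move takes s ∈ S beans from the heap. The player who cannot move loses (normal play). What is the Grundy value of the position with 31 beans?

n :  0  1  2  3  4  5  6  7  8  9 10 11 12 13 14 15 16 17 18 19 20 21 22 23 24 25 26 27 28 29 30 31
G :  0  0  0  0  1  1  1  1  2  2  2  2  3  0  0  0  0  1  1  1  1  2  2  2  2  3  0  0  0  0  1  1

1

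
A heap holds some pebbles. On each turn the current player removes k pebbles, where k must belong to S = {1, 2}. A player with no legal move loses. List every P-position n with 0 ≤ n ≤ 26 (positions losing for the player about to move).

0, 3, 6, 9, 12, 15, 18, 21, 24

n :  0  1  2  3  4  5  6  7  8  9 10 11 12 13 14 15 16 17 18 19 20 21 22 23 24 25 26
G :  0  1  2  0  1  2  0  1  2  0  1  2  0  1  2  0  1  2  0  1  2  0  1  2  0  1  2
P-positions are exactly the n with G(n) = 0.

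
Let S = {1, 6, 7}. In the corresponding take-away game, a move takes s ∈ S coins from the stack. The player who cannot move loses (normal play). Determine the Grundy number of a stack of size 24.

n :  0  1  2  3  4  5  6  7  8  9 10 11 12 13 14 15 16 17 18 19 20 21 22 23 24
G :  0  1  0  1  0  1  2  3  2  3  2  3  0  1  0  1  0  1  2  3  2  3  2  3  0

0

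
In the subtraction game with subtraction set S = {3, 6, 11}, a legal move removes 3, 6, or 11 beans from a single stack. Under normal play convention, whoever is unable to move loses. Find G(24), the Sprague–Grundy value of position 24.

n :  0  1  2  3  4  5  6  7  8  9 10 11 12 13 14 15 16 17 18 19 20 21 22 23 24
G :  0  0  0  1  1  1  2  2  2  0  0  3  1  1  0  2  2  1  0  0  2  1  1  0  2

2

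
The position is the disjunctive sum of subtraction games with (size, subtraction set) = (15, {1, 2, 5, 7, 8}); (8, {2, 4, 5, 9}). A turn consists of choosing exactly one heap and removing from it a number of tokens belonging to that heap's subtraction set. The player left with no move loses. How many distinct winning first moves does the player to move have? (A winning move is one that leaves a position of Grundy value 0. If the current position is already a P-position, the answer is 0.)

Heap A, S = {1, 2, 5, 7, 8}:
n :  0  1  2  3  4  5  6  7  8  9 10 11 12 13 14 15
G :  0  1  2  0  1  2  0  1  2  0  1  2  0  1  2  0
G_A(15) = 0.
Heap B, S = {2, 4, 5, 9}:
G(0) = 0
G(1) = mex{} = 0
G(2) = mex{0} = 1
G(3) = mex{0} = 1
G(4) = mex{1,0} = 2
G(5) = mex{1,0,0} = 2
G(6) = mex{2,1,0} = 3
G(7) = mex{2,1,1} = 0
G(8) = mex{3,2,1} = 0
G_B(8) = 0.
Combined Grundy value = 0 ⊕ 0 = 0.
A winning move leaves total XOR = 0, i.e. changes one component's Grundy value g to g ⊕ X where X is the current total.
Heap A: target g' = 0⊕0 = 0, but every legal move changes the Grundy value (mex property), so 0 moves.
Heap B: target g' = 0⊕0 = 0, but every legal move changes the Grundy value (mex property), so 0 moves.

0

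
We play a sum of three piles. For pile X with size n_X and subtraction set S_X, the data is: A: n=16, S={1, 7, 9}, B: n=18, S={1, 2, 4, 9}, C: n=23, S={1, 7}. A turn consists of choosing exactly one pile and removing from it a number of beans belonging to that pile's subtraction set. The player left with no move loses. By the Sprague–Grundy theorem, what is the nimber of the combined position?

Pile A, S = {1, 7, 9}:
n :  0  1  2  3  4  5  6  7  8  9 10 11 12 13 14 15 16
G :  0  1  0  1  0  1  0  1  0  1  0  1  0  1  0  1  0
G_A(16) = 0.
Pile B, S = {1, 2, 4, 9}:
G(0) = 0
G(1) = mex{0} = 1
G(2) = mex{1,0} = 2
G(3) = mex{2,1} = 0
G(4) = mex{0,2,0} = 1
G(5) = mex{1,0,1} = 2
G(6) = mex{2,1,2} = 0
G(7) = mex{0,2,0} = 1
G(8) = mex{1,0,1} = 2
G(9) = mex{2,1,2,0} = 3
G(10) = mex{3,2,0,1} = 4
G(11) = mex{4,3,1,2} = 0
G(12) = mex{0,4,2,0} = 1
G(13) = mex{1,0,3,1} = 2
G(14) = mex{2,1,4,2} = 0
G(15) = mex{0,2,0,0} = 1
G(16) = mex{1,0,1,1} = 2
G(17) = mex{2,1,2,2} = 0
G(18) = mex{0,2,0,3} = 1
G_B(18) = 1.
Pile C, S = {1, 7}:
n :  0  1  2  3  4  5  6  7  8  9 10 11 12 13 14 15 16 17 18 19 20 21 22 23
G :  0  1  0  1  0  1  0  1  0  1  0  1  0  1  0  1  0  1  0  1  0  1  0  1
G_C(23) = 1.
Combined Grundy value = 0 ⊕ 1 ⊕ 1 = 0.

0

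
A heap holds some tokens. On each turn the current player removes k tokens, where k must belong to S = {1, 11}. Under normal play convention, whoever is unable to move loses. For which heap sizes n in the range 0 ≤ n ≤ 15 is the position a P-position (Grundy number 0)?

0, 2, 4, 6, 8, 10, 12, 14

G(0) = 0
G(1) = mex{0} = 1
G(2) = mex{1} = 0
G(3) = mex{0} = 1
G(4) = mex{1} = 0
G(5) = mex{0} = 1
G(6) = mex{1} = 0
G(7) = mex{0} = 1
G(8) = mex{1} = 0
G(9) = mex{0} = 1
G(10) = mex{1} = 0
G(11) = mex{0,0} = 1
G(12) = mex{1,1} = 0
G(13) = mex{0,0} = 1
G(14) = mex{1,1} = 0
G(15) = mex{0,0} = 1
P-positions are exactly the n with G(n) = 0.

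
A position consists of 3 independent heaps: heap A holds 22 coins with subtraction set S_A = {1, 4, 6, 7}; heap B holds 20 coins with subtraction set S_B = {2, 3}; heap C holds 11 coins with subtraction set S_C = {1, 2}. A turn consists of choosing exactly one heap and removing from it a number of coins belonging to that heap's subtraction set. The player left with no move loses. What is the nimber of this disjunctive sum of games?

0

Heap A, S = {1, 4, 6, 7}:
n :  0  1  2  3  4  5  6  7  8  9 10 11 12 13 14 15 16 17 18 19 20 21 22
G :  0  1  0  1  2  0  1  2  3  2  0  1  2  0  1  0  1  2  0  1  2  3  2
G_A(22) = 2.
Heap B, S = {2, 3}:
n :  0  1  2  3  4  5  6  7  8  9 10 11 12 13 14 15 16 17 18 19 20
G :  0  0  1  1  2  0  0  1  1  2  0  0  1  1  2  0  0  1  1  2  0
G_B(20) = 0.
Heap C, S = {1, 2}:
n :  0  1  2  3  4  5  6  7  8  9 10 11
G :  0  1  2  0  1  2  0  1  2  0  1  2
G_C(11) = 2.
Combined Grundy value = 2 ⊕ 0 ⊕ 2 = 0.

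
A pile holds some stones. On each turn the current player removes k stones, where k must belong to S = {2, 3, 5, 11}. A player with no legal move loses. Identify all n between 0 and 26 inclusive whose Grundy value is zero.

0, 1, 7, 8, 14, 15, 21, 22

n :  0  1  2  3  4  5  6  7  8  9 10 11 12 13 14 15 16 17 18 19 20 21 22 23 24 25 26
G :  0  0  1  1  2  2  3  0  0  1  1  2  2  3  0  0  1  1  2  2  3  0  0  1  1  2  2
P-positions are exactly the n with G(n) = 0.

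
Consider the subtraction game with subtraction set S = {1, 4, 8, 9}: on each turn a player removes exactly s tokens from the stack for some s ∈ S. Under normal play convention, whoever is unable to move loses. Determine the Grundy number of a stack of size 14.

G(0) = 0
G(1) = mex{0} = 1
G(2) = mex{1} = 0
G(3) = mex{0} = 1
G(4) = mex{1,0} = 2
G(5) = mex{2,1} = 0
G(6) = mex{0,0} = 1
G(7) = mex{1,1} = 0
G(8) = mex{0,2,0} = 1
G(9) = mex{1,0,1,0} = 2
G(10) = mex{2,1,0,1} = 3
G(11) = mex{3,0,1,0} = 2
G(12) = mex{2,1,2,1} = 0
G(13) = mex{0,2,0,2} = 1
G(14) = mex{1,3,1,0} = 2

2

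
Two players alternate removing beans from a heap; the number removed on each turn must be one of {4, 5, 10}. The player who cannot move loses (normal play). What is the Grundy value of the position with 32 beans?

G(0) = 0
G(1) = mex{} = 0
G(2) = mex{} = 0
G(3) = mex{} = 0
G(4) = mex{0} = 1
G(5) = mex{0,0} = 1
G(6) = mex{0,0} = 1
G(7) = mex{0,0} = 1
G(8) = mex{1,0} = 2
G(9) = mex{1,1} = 0
G(10) = mex{1,1,0} = 2
G(11) = mex{1,1,0} = 2
G(12) = mex{2,1,0} = 3
G(13) = mex{0,2,0} = 1
G(14) = mex{2,0,1} = 3
G(15) = mex{2,2,1} = 0
G(16) = mex{3,2,1} = 0
G(17) = mex{1,3,1} = 0
G(18) = mex{3,1,2} = 0
G(19) = mex{0,3,0} = 1
G(20) = mex{0,0,2} = 1
G(21) = mex{0,0,2} = 1
G(22) = mex{0,0,3} = 1
G(23) = mex{1,0,1} = 2
G(24) = mex{1,1,3} = 0
G(25) = mex{1,1,0} = 2
G(26) = mex{1,1,0} = 2
G(27) = mex{2,1,0} = 3
G(28) = mex{0,2,0} = 1
G(29) = mex{2,0,1} = 3
G(30) = mex{2,2,1} = 0
G(31) = mex{3,2,1} = 0
G(32) = mex{1,3,1} = 0

0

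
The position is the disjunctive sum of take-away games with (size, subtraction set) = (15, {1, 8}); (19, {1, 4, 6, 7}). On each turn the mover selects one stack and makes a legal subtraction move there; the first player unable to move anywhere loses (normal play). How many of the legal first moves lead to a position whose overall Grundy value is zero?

Stack A, S = {1, 8}:
G(0) = 0
G(1) = mex{0} = 1
G(2) = mex{1} = 0
G(3) = mex{0} = 1
G(4) = mex{1} = 0
G(5) = mex{0} = 1
G(6) = mex{1} = 0
G(7) = mex{0} = 1
G(8) = mex{1,0} = 2
G(9) = mex{2,1} = 0
G(10) = mex{0,0} = 1
G(11) = mex{1,1} = 0
G(12) = mex{0,0} = 1
G(13) = mex{1,1} = 0
G(14) = mex{0,0} = 1
G(15) = mex{1,1} = 0
G_A(15) = 0.
Stack B, S = {1, 4, 6, 7}:
n :  0  1  2  3  4  5  6  7  8  9 10 11 12 13 14 15 16 17 18 19
G :  0  1  0  1  2  0  1  2  3  2  0  1  2  0  1  0  1  2  0  1
G_B(19) = 1.
Combined Grundy value = 0 ⊕ 1 = 1.
A winning move leaves total XOR = 0, i.e. changes one component's Grundy value g to g ⊕ X where X is the current total.
Stack A: need g' = 0⊕1 = 1. Options: 15−1→G=1, 15−8→G=1. Hits: 2.
Stack B: need g' = 1⊕1 = 0. Options: 19−1→G=0, 19−4→G=0, 19−6→G=0, 19−7→G=2. Hits: 3.

5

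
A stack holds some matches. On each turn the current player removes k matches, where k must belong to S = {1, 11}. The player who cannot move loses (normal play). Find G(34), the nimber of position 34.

0

G(0) = 0
G(1) = mex{0} = 1
G(2) = mex{1} = 0
G(3) = mex{0} = 1
G(4) = mex{1} = 0
G(5) = mex{0} = 1
G(6) = mex{1} = 0
G(7) = mex{0} = 1
G(8) = mex{1} = 0
G(9) = mex{0} = 1
G(10) = mex{1} = 0
G(11) = mex{0,0} = 1
G(12) = mex{1,1} = 0
G(13) = mex{0,0} = 1
G(14) = mex{1,1} = 0
G(15) = mex{0,0} = 1
G(16) = mex{1,1} = 0
G(17) = mex{0,0} = 1
G(18) = mex{1,1} = 0
G(19) = mex{0,0} = 1
G(20) = mex{1,1} = 0
G(21) = mex{0,0} = 1
G(22) = mex{1,1} = 0
G(23) = mex{0,0} = 1
G(24) = mex{1,1} = 0
G(25) = mex{0,0} = 1
G(26) = mex{1,1} = 0
G(27) = mex{0,0} = 1
G(28) = mex{1,1} = 0
G(29) = mex{0,0} = 1
G(30) = mex{1,1} = 0
G(31) = mex{0,0} = 1
G(32) = mex{1,1} = 0
G(33) = mex{0,0} = 1
G(34) = mex{1,1} = 0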